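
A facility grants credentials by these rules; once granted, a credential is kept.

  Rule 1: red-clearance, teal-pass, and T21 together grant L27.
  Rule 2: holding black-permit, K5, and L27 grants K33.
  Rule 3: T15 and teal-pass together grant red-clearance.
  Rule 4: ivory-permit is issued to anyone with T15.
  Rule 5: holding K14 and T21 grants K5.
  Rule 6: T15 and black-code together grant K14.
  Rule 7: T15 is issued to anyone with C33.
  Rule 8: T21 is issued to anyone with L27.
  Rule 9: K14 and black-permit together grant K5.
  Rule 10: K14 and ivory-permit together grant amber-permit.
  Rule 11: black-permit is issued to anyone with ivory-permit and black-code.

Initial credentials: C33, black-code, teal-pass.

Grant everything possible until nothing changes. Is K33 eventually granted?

No

K33 would need black-permit, K5, and L27 (Rule 2), but L27 is never granted.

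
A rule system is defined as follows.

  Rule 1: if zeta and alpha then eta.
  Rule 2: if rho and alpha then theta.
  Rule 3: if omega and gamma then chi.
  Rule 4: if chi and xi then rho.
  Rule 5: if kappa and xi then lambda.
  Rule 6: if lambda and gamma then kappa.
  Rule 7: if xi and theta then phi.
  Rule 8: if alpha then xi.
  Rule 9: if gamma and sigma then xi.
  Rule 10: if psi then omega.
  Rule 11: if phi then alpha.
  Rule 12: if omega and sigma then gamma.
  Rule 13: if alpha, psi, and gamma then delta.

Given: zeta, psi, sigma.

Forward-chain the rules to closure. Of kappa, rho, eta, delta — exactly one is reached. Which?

rho

From psi, Rule 10 gives omega.
From omega and sigma, Rule 12 gives gamma.
omega and gamma hold, so chi follows (Rule 3).
From gamma and sigma, Rule 9 gives xi.
From chi and xi, Rule 4 gives rho.
kappa would need lambda and gamma (Rule 6), but lambda is never established. delta would need alpha, psi, and gamma (Rule 13), but alpha is never established. eta would need zeta and alpha (Rule 1), but alpha is never established.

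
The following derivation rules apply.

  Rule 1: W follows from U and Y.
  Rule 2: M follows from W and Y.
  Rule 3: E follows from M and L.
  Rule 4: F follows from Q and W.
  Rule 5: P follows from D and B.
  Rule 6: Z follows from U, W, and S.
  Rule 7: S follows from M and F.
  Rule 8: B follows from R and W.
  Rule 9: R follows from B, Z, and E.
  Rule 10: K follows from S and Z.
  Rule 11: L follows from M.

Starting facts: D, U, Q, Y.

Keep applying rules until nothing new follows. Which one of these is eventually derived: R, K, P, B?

K

From U and Y, Rule 1 gives W.
From Q and W, Rule 4 gives F.
From W and Y, Rule 2 gives M.
M and F hold, so S follows (Rule 7).
From U, W, and S, Rule 6 gives Z.
S and Z hold, so K follows (Rule 10).
B would need R and W (Rule 8), but R is never established. R would need B, Z, and E (Rule 9), but B is never established. P would need D and B (Rule 5), but B is never established.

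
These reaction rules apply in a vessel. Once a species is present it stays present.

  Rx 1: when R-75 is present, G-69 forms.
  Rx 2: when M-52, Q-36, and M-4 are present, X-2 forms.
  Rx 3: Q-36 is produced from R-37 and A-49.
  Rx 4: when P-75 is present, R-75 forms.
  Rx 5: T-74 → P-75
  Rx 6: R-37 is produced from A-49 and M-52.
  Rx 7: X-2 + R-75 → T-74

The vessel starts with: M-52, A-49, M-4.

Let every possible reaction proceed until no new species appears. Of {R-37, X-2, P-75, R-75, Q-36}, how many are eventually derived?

A-49 and M-52 present → R-37 forms (Rx 6).
R-37 and A-49 present → Q-36 forms (Rx 3).
M-52, Q-36, and M-4 present → X-2 forms (Rx 2).
R-37: reached.
X-2: reached.
P-75 would need T-74 (Rx 5), but T-74 never forms.
R-75 would need P-75 (Rx 4), but P-75 never forms.
Q-36: reached.
Reached: R-37, X-2, and Q-36 — 3 of the 5.

3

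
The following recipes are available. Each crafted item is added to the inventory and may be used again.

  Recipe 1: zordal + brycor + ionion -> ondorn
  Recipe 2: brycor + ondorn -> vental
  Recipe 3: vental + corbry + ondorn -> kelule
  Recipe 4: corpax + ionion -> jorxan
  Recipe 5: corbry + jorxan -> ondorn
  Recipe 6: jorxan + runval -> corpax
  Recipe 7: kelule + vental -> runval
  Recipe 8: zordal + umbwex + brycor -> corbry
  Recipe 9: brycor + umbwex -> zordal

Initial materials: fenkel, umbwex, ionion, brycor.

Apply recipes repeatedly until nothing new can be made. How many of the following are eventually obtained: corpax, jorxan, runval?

1

Using Recipe 9, brycor and umbwex make zordal.
Using Recipe 1, zordal, brycor, and ionion make ondorn.
Using Recipe 8, zordal, umbwex, and brycor make corbry.
brycor + ondorn -> vental (Recipe 2).
vental + corbry + ondorn -> kelule (Recipe 3).
kelule + vental -> runval (Recipe 7).
corpax would need jorxan and runval (Recipe 6), but jorxan is never obtained.
jorxan would need corpax and ionion (Recipe 4), but corpax is never obtained.
runval: reached.
Reached: runval — 1 of the 3.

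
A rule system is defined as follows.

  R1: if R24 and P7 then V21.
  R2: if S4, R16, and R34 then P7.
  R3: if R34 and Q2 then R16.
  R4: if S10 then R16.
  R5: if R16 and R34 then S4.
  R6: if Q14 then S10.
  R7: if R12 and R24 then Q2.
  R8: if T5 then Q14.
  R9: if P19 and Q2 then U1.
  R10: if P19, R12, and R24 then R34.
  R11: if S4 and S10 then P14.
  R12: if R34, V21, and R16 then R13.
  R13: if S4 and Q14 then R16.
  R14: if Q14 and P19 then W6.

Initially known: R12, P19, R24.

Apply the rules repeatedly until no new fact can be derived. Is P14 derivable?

P14 would need S4 and S10 (R11), but S10 is never established.

No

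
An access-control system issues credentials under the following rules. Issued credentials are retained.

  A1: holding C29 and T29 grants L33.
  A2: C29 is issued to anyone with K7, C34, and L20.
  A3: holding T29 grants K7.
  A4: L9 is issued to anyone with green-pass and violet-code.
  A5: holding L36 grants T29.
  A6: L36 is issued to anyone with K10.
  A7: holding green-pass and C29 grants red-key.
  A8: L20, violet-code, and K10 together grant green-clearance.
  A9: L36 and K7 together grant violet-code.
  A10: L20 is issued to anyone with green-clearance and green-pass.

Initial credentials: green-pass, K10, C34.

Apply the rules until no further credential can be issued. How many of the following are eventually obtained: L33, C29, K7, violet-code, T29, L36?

Holding K10 grants L36 (A6).
Holding L36 grants T29 (A5).
Holding T29 grants K7 (A3).
Holding L36 and K7 grants violet-code (A9).
L33 would need C29 and T29 (A1), but C29 is never granted.
C29 would need K7, C34, and L20 (A2), but L20 is never granted.
K7: reached.
violet-code: reached.
T29: reached.
L36: reached.
Reached: K7, violet-code, T29, and L36 — 4 of the 6.

4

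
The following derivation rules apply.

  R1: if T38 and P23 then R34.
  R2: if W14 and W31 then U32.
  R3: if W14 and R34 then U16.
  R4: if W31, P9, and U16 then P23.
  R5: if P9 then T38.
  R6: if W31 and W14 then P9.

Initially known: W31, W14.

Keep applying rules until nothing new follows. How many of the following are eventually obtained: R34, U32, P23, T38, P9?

W14 and W31 hold, so U32 follows (R2).
From W31 and W14, R6 gives P9.
P9 holds, so T38 follows (R5).
R34 would need T38 and P23 (R1), but P23 is never established.
U32: reached.
P23 would need W31, P9, and U16 (R4), but U16 is never established.
T38: reached.
P9: reached.
Reached: U32, T38, and P9 — 3 of the 5.

3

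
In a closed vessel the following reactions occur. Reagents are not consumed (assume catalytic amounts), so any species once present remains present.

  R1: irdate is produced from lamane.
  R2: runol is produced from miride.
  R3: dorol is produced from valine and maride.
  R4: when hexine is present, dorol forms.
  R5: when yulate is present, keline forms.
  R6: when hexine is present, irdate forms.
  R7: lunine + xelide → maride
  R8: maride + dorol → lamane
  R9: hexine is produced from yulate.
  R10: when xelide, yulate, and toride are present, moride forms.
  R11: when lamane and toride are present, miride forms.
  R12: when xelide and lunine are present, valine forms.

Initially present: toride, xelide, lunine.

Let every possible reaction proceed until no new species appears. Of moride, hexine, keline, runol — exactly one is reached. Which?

runol

lunine and xelide present → maride forms (R7).
xelide and lunine present → valine forms (R12).
valine and maride present → dorol forms (R3).
maride and dorol present → lamane forms (R8).
lamane and toride present → miride forms (R11).
miride present → runol forms (R2).
hexine would need yulate (R9), but yulate never forms. moride would need xelide, yulate, and toride (R10), but yulate never forms. keline would need yulate (R5), but yulate never forms.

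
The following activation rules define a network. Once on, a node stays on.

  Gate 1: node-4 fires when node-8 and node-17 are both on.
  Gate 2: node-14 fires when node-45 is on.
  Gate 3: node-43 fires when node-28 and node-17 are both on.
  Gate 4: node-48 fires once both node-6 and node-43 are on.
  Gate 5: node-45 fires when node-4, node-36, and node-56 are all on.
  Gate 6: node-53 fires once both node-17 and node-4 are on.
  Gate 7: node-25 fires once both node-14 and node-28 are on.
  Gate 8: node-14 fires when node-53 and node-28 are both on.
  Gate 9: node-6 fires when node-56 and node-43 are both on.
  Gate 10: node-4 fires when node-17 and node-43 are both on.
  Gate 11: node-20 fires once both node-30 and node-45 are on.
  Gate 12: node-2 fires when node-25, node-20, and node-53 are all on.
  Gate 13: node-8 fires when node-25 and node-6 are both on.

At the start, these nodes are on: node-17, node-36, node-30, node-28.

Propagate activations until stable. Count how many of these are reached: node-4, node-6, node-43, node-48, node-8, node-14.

3

node-28 and node-17 are on, so node-43 fires (Gate 3).
Gate 10: node-17 and node-43 on → node-4 on.
node-17 and node-4 are on, so node-53 fires (Gate 6).
node-53 and node-28 are on, so node-14 fires (Gate 8).
node-4: reached.
node-6 would need node-56 and node-43 (Gate 9), but node-56 never turns on.
node-43: reached.
node-48 would need node-6 and node-43 (Gate 4), but node-6 never turns on.
node-8 would need node-25 and node-6 (Gate 13), but node-6 never turns on.
node-14: reached.
Reached: node-4, node-43, and node-14 — 3 of the 6.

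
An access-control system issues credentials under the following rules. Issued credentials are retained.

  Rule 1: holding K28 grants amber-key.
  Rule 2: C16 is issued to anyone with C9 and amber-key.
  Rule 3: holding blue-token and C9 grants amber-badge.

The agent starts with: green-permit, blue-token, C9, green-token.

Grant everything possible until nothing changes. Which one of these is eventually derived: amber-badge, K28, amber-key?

Holding blue-token and C9 grants amber-badge (Rule 3).
amber-key would need K28 (Rule 1), but K28 is never granted. No rule produces K28, and it is not given.

amber-badge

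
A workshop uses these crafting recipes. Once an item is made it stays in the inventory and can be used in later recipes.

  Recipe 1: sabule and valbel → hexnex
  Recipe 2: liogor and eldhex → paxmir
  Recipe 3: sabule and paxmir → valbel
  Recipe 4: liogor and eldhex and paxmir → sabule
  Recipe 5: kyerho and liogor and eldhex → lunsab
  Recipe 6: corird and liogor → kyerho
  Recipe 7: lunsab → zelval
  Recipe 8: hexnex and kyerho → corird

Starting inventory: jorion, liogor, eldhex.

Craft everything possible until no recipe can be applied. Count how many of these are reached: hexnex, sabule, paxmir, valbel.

liogor and eldhex → paxmir (Recipe 2).
Using Recipe 4, liogor, eldhex, and paxmir make sabule.
Using Recipe 3, sabule and paxmir make valbel.
sabule and valbel → hexnex (Recipe 1).
hexnex: reached.
sabule: reached.
paxmir: reached.
valbel: reached.
All 4 are reached.

4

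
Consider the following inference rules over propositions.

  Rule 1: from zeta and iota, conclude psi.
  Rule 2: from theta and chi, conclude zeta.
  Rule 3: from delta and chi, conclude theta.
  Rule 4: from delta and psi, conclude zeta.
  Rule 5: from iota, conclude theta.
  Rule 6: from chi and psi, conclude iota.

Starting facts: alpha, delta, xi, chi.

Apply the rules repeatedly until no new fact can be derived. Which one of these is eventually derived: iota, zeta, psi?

zeta

delta and chi hold, so theta follows (Rule 3).
From theta and chi, Rule 2 gives zeta.
iota would need chi and psi (Rule 6), but psi is never established. psi would need zeta and iota (Rule 1), but iota is never established.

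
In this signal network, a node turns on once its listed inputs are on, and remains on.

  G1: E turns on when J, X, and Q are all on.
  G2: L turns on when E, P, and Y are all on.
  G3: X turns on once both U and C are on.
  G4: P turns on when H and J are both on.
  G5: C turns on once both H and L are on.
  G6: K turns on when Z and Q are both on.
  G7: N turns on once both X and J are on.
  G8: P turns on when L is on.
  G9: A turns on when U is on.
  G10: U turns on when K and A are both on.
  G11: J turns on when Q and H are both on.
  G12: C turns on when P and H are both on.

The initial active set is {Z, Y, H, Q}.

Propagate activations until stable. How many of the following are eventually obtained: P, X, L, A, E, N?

1

G11: Q and H on → J on.
H and J are on, so P turns on (G4).
P: reached.
X would need U and C (G3), but U never turns on.
L would need E, P, and Y (G2), but E never turns on.
A would need U (G9), but U never turns on.
E would need J, X, and Q (G1), but X never turns on.
N would need X and J (G7), but X never turns on.
Reached: P — 1 of the 6.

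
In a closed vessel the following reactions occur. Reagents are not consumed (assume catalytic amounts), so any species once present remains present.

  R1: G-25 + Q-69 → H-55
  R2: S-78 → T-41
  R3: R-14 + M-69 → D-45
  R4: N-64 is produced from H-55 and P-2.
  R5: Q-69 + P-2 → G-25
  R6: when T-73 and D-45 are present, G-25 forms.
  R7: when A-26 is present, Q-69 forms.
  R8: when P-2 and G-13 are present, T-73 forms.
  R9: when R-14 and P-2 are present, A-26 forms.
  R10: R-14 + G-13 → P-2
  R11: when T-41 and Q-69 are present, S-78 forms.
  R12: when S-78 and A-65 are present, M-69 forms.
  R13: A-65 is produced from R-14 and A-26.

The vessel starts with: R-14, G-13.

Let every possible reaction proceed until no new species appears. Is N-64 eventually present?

Yes

R-14 and G-13 present → P-2 forms (R10).
R-14 and P-2 present → A-26 forms (R9).
A-26 present → Q-69 forms (R7).
Q-69 and P-2 present → G-25 forms (R5).
G-25 and Q-69 present → H-55 forms (R1).
H-55 and P-2 present → N-64 forms (R4).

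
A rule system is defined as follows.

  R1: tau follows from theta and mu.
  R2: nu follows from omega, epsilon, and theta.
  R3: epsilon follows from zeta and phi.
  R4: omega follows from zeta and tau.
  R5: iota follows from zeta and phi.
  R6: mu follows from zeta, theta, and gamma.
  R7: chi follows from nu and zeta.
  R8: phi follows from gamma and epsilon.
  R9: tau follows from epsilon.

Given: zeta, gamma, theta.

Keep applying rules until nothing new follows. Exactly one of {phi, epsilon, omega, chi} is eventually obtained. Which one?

omega

zeta, theta, and gamma hold, so mu follows (R6).
theta and mu hold, so tau follows (R1).
From zeta and tau, R4 gives omega.
chi would need nu and zeta (R7), but nu is never established. phi would need gamma and epsilon (R8), but epsilon is never established. epsilon would need zeta and phi (R3), but phi is never established.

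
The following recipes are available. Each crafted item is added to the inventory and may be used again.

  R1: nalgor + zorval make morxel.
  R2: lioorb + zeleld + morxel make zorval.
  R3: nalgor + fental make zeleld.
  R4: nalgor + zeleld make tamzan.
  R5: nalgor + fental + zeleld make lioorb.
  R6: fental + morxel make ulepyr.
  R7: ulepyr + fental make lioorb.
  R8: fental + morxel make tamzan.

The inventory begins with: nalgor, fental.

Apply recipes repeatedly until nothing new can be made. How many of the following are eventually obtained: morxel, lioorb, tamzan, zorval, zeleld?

Using R3, nalgor and fental make zeleld.
Using R5, nalgor, fental, and zeleld make lioorb.
nalgor + zeleld → tamzan (R4).
morxel would need nalgor and zorval (R1), but zorval is never obtained.
lioorb: reached.
tamzan: reached.
zorval would need lioorb, zeleld, and morxel (R2), but morxel is never obtained.
zeleld: reached.
Reached: lioorb, tamzan, and zeleld — 3 of the 5.

3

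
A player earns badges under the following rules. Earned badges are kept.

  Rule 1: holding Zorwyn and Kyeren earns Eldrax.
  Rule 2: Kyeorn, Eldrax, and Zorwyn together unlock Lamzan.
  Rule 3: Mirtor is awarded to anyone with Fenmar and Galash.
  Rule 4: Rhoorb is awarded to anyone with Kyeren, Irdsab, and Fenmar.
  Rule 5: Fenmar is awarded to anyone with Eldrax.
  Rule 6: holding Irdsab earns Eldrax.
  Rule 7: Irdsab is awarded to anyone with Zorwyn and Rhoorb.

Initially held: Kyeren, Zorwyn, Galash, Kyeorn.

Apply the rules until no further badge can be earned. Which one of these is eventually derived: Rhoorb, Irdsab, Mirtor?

Mirtor

With Zorwyn and Kyeren, Eldrax is earned (Rule 1).
With Eldrax, Fenmar is earned (Rule 5).
With Fenmar and Galash, Mirtor is earned (Rule 3).
Irdsab would need Zorwyn and Rhoorb (Rule 7), but Rhoorb is never earned. Rhoorb would need Kyeren, Irdsab, and Fenmar (Rule 4), but Irdsab is never earned.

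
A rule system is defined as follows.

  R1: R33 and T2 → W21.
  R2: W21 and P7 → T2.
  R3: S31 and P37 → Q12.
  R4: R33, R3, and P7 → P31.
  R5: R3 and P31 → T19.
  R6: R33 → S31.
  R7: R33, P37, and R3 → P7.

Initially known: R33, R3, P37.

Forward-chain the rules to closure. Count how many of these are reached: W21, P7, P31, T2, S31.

R33, P37, and R3 hold, so P7 follows (R7).
R33 holds, so S31 follows (R6).
From R33, R3, and P7, R4 gives P31.
W21 would need R33 and T2 (R1), but T2 is never established.
P7: reached.
P31: reached.
T2 would need W21 and P7 (R2), but W21 is never established.
S31: reached.
Reached: P7, P31, and S31 — 3 of the 5.

3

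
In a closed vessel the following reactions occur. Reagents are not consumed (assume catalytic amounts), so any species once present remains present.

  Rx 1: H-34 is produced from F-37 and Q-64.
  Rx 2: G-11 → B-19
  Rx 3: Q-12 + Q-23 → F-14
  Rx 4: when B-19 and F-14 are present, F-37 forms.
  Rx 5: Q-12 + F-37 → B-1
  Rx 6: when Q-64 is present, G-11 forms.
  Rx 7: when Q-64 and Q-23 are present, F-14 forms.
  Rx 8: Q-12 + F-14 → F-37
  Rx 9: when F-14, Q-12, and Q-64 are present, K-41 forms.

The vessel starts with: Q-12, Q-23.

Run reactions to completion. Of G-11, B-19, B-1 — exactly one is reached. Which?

B-1

Q-12 and Q-23 present → F-14 forms (Rx 3).
Q-12 and F-14 present → F-37 forms (Rx 8).
Q-12 and F-37 present → B-1 forms (Rx 5).
B-19 would need G-11 (Rx 2), but G-11 never forms. G-11 would need Q-64 (Rx 6), but Q-64 never forms.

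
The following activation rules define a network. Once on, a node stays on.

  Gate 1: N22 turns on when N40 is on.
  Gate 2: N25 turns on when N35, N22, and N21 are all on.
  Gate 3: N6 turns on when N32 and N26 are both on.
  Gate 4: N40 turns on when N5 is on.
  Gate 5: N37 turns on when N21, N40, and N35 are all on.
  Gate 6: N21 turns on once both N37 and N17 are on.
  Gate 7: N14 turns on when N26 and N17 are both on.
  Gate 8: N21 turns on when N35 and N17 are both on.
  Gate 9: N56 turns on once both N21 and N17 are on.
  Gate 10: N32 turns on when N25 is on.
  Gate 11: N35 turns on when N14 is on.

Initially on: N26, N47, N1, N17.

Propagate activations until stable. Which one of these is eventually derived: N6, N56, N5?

Gate 7: N26 and N17 on → N14 on.
N14 is on, so N35 turns on (Gate 11).
N35 and N17 are on, so N21 turns on (Gate 8).
N21 and N17 are on, so N56 turns on (Gate 9).
N6 would need N32 and N26 (Gate 3), but N32 never turns on. No rule produces N5, and it is not given.

N56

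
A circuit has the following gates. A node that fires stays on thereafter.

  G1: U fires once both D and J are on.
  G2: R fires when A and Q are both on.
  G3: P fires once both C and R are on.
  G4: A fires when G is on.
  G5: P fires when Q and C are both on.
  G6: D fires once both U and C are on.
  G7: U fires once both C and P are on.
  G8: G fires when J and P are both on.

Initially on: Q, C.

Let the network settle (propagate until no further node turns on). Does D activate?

Q and C are on, so P fires (G5).
C and P are on, so U fires (G7).
G6: U and C on → D on.

Yes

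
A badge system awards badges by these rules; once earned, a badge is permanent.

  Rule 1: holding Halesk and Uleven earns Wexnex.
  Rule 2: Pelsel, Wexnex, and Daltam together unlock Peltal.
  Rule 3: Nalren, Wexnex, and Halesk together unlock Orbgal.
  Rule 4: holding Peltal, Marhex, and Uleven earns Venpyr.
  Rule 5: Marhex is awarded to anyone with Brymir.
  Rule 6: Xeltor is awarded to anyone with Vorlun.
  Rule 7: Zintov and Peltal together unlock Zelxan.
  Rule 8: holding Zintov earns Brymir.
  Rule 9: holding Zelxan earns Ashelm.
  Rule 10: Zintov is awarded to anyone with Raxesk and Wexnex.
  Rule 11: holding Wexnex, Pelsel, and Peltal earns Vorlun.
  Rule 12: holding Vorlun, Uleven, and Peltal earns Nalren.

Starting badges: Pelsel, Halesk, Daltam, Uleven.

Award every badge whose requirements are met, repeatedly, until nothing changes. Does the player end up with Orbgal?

With Halesk and Uleven, Wexnex is earned (Rule 1).
With Pelsel, Wexnex, and Daltam, Peltal is earned (Rule 2).
With Wexnex, Pelsel, and Peltal, Vorlun is earned (Rule 11).
With Vorlun, Uleven, and Peltal, Nalren is earned (Rule 12).
With Nalren, Wexnex, and Halesk, Orbgal is earned (Rule 3).

Yes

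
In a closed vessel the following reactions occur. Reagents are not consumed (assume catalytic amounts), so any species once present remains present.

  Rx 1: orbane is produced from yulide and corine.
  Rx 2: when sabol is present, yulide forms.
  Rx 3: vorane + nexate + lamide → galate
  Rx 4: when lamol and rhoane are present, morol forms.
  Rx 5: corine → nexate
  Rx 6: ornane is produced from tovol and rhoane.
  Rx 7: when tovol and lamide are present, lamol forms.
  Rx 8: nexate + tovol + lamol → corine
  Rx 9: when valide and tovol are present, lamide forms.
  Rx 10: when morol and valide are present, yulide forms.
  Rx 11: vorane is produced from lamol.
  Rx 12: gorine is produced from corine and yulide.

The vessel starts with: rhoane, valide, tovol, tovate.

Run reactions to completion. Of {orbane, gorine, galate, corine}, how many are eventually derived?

orbane would need yulide and corine (Rx 1), but corine never forms.
gorine would need corine and yulide (Rx 12), but corine never forms.
galate would need vorane, nexate, and lamide (Rx 3), but nexate never forms.
corine would need nexate, tovol, and lamol (Rx 8), but nexate never forms.
None of the 4 are reached.

0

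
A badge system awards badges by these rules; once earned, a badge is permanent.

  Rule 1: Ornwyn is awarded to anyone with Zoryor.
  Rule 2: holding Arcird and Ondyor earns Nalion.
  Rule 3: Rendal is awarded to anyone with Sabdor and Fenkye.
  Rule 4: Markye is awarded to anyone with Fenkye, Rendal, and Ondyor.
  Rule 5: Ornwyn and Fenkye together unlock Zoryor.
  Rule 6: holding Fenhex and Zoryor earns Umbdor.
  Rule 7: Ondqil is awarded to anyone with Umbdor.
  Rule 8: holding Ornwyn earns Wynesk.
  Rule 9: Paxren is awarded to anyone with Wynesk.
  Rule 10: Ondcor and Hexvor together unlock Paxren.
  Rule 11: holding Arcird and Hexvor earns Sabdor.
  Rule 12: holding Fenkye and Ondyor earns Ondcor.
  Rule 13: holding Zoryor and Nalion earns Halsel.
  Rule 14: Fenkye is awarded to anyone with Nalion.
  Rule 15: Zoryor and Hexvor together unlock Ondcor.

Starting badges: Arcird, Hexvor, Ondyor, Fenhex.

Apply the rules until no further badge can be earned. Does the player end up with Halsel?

No

Halsel would need Zoryor and Nalion (Rule 13), but Zoryor is never earned.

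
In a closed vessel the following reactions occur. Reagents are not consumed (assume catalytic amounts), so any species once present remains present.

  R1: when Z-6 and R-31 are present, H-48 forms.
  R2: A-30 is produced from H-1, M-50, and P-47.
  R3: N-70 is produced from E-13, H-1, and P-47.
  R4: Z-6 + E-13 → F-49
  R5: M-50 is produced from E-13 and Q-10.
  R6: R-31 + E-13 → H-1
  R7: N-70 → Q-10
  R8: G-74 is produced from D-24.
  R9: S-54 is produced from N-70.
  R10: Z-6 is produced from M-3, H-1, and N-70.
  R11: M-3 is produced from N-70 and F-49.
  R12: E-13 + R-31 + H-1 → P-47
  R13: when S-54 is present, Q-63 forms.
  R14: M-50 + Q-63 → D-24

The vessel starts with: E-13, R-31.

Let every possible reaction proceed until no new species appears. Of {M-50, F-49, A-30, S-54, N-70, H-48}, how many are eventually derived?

4

R-31 and E-13 present → H-1 forms (R6).
E-13, R-31, and H-1 present → P-47 forms (R12).
E-13, H-1, and P-47 present → N-70 forms (R3).
N-70 present → S-54 forms (R9).
N-70 present → Q-10 forms (R7).
E-13 and Q-10 present → M-50 forms (R5).
H-1, M-50, and P-47 present → A-30 forms (R2).
M-50: reached.
F-49 would need Z-6 and E-13 (R4), but Z-6 never forms.
A-30: reached.
S-54: reached.
N-70: reached.
H-48 would need Z-6 and R-31 (R1), but Z-6 never forms.
Reached: M-50, A-30, S-54, and N-70 — 4 of the 6.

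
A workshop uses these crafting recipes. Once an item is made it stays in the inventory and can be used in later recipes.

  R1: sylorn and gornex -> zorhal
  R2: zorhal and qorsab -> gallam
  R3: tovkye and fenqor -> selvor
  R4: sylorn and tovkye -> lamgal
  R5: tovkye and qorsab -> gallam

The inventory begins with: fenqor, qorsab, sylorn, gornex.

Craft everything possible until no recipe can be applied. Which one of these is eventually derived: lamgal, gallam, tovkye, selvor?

gallam

Using R1, sylorn and gornex make zorhal.
zorhal and qorsab -> gallam (R2).
selvor would need tovkye and fenqor (R3), but tovkye is never obtained. No rule produces tovkye, and it is not given. lamgal would need sylorn and tovkye (R4), but tovkye is never obtained.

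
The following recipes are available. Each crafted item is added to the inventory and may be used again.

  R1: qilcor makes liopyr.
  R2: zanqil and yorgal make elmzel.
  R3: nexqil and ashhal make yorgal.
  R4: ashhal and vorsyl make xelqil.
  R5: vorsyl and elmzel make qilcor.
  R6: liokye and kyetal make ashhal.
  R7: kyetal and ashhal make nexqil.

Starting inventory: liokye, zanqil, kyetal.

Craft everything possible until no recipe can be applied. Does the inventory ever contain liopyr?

No

liopyr would need qilcor (R1), but qilcor is never obtained.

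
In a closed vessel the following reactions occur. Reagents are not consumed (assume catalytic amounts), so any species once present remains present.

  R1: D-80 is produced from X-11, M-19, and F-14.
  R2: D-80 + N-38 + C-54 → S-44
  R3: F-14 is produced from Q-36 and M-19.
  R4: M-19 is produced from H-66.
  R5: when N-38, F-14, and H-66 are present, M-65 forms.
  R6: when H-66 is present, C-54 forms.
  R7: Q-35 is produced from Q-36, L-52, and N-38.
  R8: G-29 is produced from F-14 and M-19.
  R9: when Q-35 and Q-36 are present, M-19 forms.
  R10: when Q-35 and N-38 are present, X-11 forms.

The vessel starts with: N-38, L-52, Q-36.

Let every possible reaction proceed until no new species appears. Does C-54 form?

C-54 would need H-66 (R6), but H-66 never forms.

No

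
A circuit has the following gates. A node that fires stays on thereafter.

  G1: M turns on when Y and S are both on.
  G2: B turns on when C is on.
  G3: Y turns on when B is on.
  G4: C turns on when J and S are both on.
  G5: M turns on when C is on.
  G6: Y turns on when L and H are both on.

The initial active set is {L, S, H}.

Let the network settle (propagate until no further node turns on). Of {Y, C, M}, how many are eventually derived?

2

L and H are on, so Y turns on (G6).
Y and S are on, so M turns on (G1).
Y: reached.
C would need J and S (G4), but J never turns on.
M: reached.
Reached: Y and M — 2 of the 3.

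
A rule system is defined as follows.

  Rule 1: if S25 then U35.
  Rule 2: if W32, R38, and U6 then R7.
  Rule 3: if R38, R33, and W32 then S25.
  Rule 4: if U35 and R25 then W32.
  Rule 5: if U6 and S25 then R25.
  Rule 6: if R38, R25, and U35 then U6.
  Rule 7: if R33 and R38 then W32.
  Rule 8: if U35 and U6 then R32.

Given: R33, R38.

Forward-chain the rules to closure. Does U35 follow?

From R33 and R38, Rule 7 gives W32.
R38, R33, and W32 hold, so S25 follows (Rule 3).
S25 holds, so U35 follows (Rule 1).

Yes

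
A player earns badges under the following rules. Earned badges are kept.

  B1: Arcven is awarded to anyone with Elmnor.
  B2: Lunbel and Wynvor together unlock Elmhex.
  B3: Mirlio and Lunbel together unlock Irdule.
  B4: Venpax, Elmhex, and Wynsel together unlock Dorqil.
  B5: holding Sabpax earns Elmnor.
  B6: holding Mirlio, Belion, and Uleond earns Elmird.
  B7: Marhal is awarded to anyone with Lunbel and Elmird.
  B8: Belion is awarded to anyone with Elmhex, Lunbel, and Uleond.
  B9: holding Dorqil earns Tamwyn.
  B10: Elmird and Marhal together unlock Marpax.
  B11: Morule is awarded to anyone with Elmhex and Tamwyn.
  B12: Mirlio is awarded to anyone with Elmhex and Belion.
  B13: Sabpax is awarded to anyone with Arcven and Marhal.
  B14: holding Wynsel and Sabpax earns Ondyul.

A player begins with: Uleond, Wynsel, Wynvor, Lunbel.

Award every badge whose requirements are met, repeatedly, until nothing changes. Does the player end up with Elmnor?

No

Elmnor would need Sabpax (B5), but Sabpax is never earned.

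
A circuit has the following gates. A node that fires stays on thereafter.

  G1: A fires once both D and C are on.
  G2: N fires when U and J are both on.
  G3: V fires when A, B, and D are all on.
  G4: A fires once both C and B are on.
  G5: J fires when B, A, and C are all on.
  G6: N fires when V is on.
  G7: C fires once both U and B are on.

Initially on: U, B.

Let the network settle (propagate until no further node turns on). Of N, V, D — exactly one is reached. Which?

U and B are on, so C fires (G7).
G4: C and B on → A on.
G5: B, A, and C on → J on.
U and J are on, so N fires (G2).
V would need A, B, and D (G3), but D never turns on. No rule produces D, and it is not given.

N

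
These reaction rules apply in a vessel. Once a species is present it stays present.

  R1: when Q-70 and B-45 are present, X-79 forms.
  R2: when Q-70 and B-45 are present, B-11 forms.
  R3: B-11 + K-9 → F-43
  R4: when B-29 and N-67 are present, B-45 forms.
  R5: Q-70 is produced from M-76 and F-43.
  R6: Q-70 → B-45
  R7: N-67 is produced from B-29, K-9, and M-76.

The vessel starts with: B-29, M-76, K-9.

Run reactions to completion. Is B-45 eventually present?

B-29, K-9, and M-76 present → N-67 forms (R7).
B-29 and N-67 present → B-45 forms (R4).

Yes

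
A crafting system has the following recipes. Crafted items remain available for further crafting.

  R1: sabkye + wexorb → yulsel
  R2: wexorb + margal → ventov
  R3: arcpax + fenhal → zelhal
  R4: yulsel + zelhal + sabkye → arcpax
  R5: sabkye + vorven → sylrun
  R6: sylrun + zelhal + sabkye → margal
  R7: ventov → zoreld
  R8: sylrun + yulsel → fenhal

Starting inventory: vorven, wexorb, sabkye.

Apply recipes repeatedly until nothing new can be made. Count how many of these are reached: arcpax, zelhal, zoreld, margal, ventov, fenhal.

Using R1, sabkye and wexorb make yulsel.
Using R5, sabkye and vorven make sylrun.
Using R8, sylrun and yulsel make fenhal.
arcpax would need yulsel, zelhal, and sabkye (R4), but zelhal is never obtained.
zelhal would need arcpax and fenhal (R3), but arcpax is never obtained.
zoreld would need ventov (R7), but ventov is never obtained.
margal would need sylrun, zelhal, and sabkye (R6), but zelhal is never obtained.
ventov would need wexorb and margal (R2), but margal is never obtained.
fenhal: reached.
Reached: fenhal — 1 of the 6.

1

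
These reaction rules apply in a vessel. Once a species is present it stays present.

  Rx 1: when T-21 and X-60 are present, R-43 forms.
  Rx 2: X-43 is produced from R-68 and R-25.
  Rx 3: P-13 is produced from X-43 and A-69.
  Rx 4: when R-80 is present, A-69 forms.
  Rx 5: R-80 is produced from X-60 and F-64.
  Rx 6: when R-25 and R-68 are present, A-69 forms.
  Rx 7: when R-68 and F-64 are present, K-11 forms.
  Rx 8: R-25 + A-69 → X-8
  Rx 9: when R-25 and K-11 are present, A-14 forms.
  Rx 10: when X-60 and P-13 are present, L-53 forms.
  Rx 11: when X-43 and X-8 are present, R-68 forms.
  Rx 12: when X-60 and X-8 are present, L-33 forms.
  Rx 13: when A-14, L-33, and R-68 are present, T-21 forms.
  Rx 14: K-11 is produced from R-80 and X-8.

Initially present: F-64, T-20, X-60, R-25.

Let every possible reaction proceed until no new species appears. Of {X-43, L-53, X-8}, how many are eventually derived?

1

X-60 and F-64 present → R-80 forms (Rx 5).
R-80 present → A-69 forms (Rx 4).
R-25 and A-69 present → X-8 forms (Rx 8).
X-43 would need R-68 and R-25 (Rx 2), but R-68 never forms.
L-53 would need X-60 and P-13 (Rx 10), but P-13 never forms.
X-8: reached.
Reached: X-8 — 1 of the 3.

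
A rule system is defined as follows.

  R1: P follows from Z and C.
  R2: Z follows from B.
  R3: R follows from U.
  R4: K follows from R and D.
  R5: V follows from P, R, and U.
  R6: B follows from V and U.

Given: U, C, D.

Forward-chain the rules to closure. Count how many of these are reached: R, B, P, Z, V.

From U, R3 gives R.
R: reached.
B would need V and U (R6), but V is never established.
P would need Z and C (R1), but Z is never established.
Z would need B (R2), but B is never established.
V would need P, R, and U (R5), but P is never established.
Reached: R — 1 of the 5.

1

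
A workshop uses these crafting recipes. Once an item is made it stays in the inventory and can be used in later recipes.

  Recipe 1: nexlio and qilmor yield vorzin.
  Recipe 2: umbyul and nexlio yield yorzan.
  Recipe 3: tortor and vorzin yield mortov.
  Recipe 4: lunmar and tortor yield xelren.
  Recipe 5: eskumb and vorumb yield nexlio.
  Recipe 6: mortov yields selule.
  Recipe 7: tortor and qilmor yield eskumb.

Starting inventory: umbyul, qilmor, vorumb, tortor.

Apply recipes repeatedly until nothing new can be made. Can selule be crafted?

Using Recipe 7, tortor and qilmor make eskumb.
Using Recipe 5, eskumb and vorumb make nexlio.
Using Recipe 1, nexlio and qilmor make vorzin.
Using Recipe 3, tortor and vorzin make mortov.
mortov → selule (Recipe 6).

Yes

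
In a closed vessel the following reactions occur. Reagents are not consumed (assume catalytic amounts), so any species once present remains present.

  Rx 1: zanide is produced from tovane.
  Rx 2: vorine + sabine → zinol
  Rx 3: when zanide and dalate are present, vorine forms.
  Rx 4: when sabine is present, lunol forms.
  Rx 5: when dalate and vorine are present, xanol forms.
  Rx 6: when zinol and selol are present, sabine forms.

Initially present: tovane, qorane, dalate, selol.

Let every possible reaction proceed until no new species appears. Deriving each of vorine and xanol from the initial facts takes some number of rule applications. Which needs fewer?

vorine: tovane present → zanide forms (Rx 1). zanide and dalate present → vorine forms (Rx 3). [2 rule applications]
xanol: tovane present → zanide forms (Rx 1). zanide and dalate present → vorine forms (Rx 3). dalate and vorine present → xanol forms (Rx 5). [3 rule applications]
vorine needs fewer.

vorine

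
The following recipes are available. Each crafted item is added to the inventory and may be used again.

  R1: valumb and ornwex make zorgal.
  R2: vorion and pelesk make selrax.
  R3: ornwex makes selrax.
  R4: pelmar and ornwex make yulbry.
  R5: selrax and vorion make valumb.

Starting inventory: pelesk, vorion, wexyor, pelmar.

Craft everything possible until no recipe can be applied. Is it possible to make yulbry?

No

yulbry would need pelmar and ornwex (R4), but ornwex is never obtained.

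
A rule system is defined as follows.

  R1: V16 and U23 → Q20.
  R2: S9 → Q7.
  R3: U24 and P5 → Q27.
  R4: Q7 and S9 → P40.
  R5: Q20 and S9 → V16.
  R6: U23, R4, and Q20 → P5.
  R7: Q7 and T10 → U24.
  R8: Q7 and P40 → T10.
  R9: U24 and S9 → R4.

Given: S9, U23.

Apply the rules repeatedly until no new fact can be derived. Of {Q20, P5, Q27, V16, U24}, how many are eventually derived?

S9 holds, so Q7 follows (R2).
From Q7 and S9, R4 gives P40.
Q7 and P40 hold, so T10 follows (R8).
Q7 and T10 hold, so U24 follows (R7).
Q20 would need V16 and U23 (R1), but V16 is never established.
P5 would need U23, R4, and Q20 (R6), but Q20 is never established.
Q27 would need U24 and P5 (R3), but P5 is never established.
V16 would need Q20 and S9 (R5), but Q20 is never established.
U24: reached.
Reached: U24 — 1 of the 5.

1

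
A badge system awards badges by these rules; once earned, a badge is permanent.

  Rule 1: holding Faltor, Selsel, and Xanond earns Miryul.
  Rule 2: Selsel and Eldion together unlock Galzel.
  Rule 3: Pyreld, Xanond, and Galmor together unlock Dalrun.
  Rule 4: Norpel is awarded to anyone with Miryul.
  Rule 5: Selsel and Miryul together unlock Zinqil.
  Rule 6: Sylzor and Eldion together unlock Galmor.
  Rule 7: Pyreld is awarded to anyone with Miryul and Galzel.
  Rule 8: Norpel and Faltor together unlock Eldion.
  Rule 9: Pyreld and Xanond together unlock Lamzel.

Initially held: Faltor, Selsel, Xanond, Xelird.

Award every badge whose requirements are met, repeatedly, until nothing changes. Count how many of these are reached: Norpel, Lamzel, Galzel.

3

With Faltor, Selsel, and Xanond, Miryul is earned (Rule 1).
With Miryul, Norpel is earned (Rule 4).
With Norpel and Faltor, Eldion is earned (Rule 8).
With Selsel and Eldion, Galzel is earned (Rule 2).
With Miryul and Galzel, Pyreld is earned (Rule 7).
With Pyreld and Xanond, Lamzel is earned (Rule 9).
Norpel: reached.
Lamzel: reached.
Galzel: reached.
All 3 are reached.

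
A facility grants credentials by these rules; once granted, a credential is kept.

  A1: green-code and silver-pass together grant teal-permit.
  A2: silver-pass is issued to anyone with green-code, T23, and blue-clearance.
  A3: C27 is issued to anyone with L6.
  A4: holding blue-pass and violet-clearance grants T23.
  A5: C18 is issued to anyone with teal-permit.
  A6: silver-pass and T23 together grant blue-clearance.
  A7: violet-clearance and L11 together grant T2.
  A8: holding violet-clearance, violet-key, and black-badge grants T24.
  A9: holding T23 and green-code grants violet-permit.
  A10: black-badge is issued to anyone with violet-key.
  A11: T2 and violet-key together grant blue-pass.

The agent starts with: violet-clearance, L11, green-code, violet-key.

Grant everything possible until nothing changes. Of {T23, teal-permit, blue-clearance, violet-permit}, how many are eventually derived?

Holding violet-clearance and L11 grants T2 (A7).
Holding T2 and violet-key grants blue-pass (A11).
Holding blue-pass and violet-clearance grants T23 (A4).
Holding T23 and green-code grants violet-permit (A9).
T23: reached.
teal-permit would need green-code and silver-pass (A1), but silver-pass is never granted.
blue-clearance would need silver-pass and T23 (A6), but silver-pass is never granted.
violet-permit: reached.
Reached: T23 and violet-permit — 2 of the 4.

2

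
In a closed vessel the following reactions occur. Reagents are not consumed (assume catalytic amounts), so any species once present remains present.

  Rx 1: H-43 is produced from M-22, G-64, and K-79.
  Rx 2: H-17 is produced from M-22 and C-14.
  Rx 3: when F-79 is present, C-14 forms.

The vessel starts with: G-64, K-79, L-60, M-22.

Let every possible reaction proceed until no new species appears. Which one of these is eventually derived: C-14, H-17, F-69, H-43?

M-22, G-64, and K-79 present → H-43 forms (Rx 1).
H-17 would need M-22 and C-14 (Rx 2), but C-14 never forms. C-14 would need F-79 (Rx 3), but F-79 never forms. No rule produces F-69, and it is not given.

H-43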